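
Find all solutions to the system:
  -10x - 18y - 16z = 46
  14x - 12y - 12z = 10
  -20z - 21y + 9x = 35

no solution

Row-reduce:
R1 ← R1 / (-10).
R2 ← R2 − 14·R1.
R3 ← R3 − 9·R1.
R2 ← R2 / (-186/5).
R1 ← R1 − 9/5·R2.
R3 ← R3 + 186/5·R2.
Row 3 reduces to 0 = 2, a contradiction. The system is inconsistent.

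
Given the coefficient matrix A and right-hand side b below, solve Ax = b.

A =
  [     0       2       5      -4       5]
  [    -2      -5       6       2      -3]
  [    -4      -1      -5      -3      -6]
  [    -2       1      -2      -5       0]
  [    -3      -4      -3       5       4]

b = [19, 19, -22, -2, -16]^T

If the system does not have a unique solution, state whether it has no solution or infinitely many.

x_1 = 6, x_2 = -6, x_3 = 2, x_4 = -4, x_5 = 1

Row-reduce the augmented matrix:
Swap R1 and R2.
R1 ← R1 / (-2).
R3 ← R3 + 4·R1.
R4 ← R4 + 2·R1.
R5 ← R5 + 3·R1.
R2 ← R2 / (2).
R1 ← R1 − 5/2·R2.
R3 ← R3 − 9·R2.
R4 ← R4 − 6·R2.
R5 ← R5 − 7/2·R2.
R3 ← R3 / (-79/2).
R1 ← R1 + 37/4·R3.
R2 ← R2 − 5/2·R3.
R4 ← R4 + 23·R3.
R5 ← R5 + 83/4·R3.
R4 ← R4 / (-111/79).
R1 ← R1 − 225/158·R4.
R2 ← R2 + 103/79·R4.
R3 ← R3 + 22/79·R4.
R5 ← R5 − 509/158·R4.
R5 ← R5 / (1043/74).
R1 ← R1 − 121/74·R5.
R2 ← R2 − 2/37·R5.
R3 ← R3 − 13/37·R5.
R4 ← R4 + 29/37·R5.
Reading off the reduced rows gives x_1 = 6, x_2 = -6, x_3 = 2, x_4 = -4, x_5 = 1.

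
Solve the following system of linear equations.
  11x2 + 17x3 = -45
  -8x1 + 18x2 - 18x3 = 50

Row-reduce:
Swap R1 and R2.
R1 ← R1 / (-8).
R2 ← R2 / (11).
R1 ← R1 + 9/4·R2.
Rank is 2 with 3 unknowns, leaving x3 free.

infinitely many solutions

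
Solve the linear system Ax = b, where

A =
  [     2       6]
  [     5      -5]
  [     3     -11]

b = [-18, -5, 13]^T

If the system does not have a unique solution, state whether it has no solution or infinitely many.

Row-reduce the augmented matrix:
R1 ← R1 / (2).
R2 ← R2 − 5·R1.
R3 ← R3 − 3·R1.
R2 ← R2 / (-20).
R1 ← R1 − 3·R2.
R3 ← R3 + 20·R2.
R3 reduces to 0 = 0, so the extra equation is consistent.
Reading off the reduced rows gives x_1 = -3, x_2 = -2.

x_1 = -3, x_2 = -2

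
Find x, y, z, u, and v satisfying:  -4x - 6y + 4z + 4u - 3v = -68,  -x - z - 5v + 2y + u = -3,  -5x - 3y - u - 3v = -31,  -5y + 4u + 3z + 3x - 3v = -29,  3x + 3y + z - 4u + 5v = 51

x = 5, y = 4, z = 0, u = -6, v = 0

Row-reduce the augmented matrix:
R1 ← R1 / (-4).
R2 ← R2 + 1·R1.
R3 ← R3 + 5·R1.
R4 ← R4 − 3·R1.
R5 ← R5 − 3·R1.
R2 ← R2 / (7/2).
R1 ← R1 − 3/2·R2.
R3 ← R3 − 9/2·R2.
R4 ← R4 + 19/2·R2.
R5 ← R5 + 3/2·R2.
R3 ← R3 / (-17/7).
R1 ← R1 + 1/7·R3.
R2 ← R2 + 4/7·R3.
R4 ← R4 − 4/7·R3.
R5 ← R5 − 22/7·R3.
R4 ← R4 / (95/17).
R1 ← R1 + 11/17·R4.
R2 ← R2 − 24/17·R4.
R3 ← R3 − 42/17·R4.
R5 ← R5 + 149/17·R4.
R5 ← R5 / (-1431/95).
R1 ← R1 − 41/95·R5.
R2 ← R2 − 227/190·R5.
R3 ← R3 − 801/190·R5.
R4 ← R4 + 521/190·R5.
Reading off the reduced rows gives x = 5, y = 4, z = 0, u = -6, v = 0.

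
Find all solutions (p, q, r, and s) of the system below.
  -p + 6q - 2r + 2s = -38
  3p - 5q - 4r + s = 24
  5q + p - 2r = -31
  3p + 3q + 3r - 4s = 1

p = 6, q = -5, r = 6, s = 5

Row-reduce the augmented matrix:
R1 ← R1 / (-1).
R2 ← R2 − 3·R1.
R3 ← R3 − 1·R1.
R4 ← R4 − 3·R1.
R2 ← R2 / (13).
R1 ← R1 + 6·R2.
R3 ← R3 − 11·R2.
R4 ← R4 − 21·R2.
R3 ← R3 / (58/13).
R1 ← R1 + 34/13·R3.
R2 ← R2 + 10/13·R3.
R4 ← R4 − 171/13·R3.
R4 ← R4 / (131/58).
R1 ← R1 + 31/29·R4.
R2 ← R2 + 4/29·R4.
R3 ← R3 + 51/58·R4.
Reading off the reduced rows gives p = 6, q = -5, r = 6, s = 5.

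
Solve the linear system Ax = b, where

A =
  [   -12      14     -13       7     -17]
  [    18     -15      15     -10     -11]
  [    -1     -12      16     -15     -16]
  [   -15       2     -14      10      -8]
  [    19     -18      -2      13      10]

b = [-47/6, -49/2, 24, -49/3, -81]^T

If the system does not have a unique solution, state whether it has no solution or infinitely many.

Row-reduce the augmented matrix:
R1 ← R1 / (-12).
R2 ← R2 − 18·R1.
R3 ← R3 + 1·R1.
R4 ← R4 + 15·R1.
R5 ← R5 − 19·R1.
R2 ← R2 / (6).
R1 ← R1 + 7/6·R2.
R3 ← R3 + 79/6·R2.
R4 ← R4 + 31/2·R2.
R5 ← R5 − 25/6·R2.
R3 ← R3 / (173/24).
R1 ← R1 − 5/24·R3.
R2 ← R2 + 3/4·R3.
R4 ← R4 + 75/8·R3.
R5 ← R5 + 467/24·R3.
R4 ← R4 / (-8459/519).
R1 ← R1 + 35/519·R4.
R2 ← R2 + 739/519·R4.
R3 ← R3 + 1043/519·R4.
R5 ← R5 + 7976/519·R4.
R5 ← R5 / (-462112/8459).
R1 ← R1 + 17758/8459·R5.
R2 ← R2 − 16100/8459·R5.
R3 ← R3 − 101853/8459·R5.
R4 ← R4 − 105970/8459·R5.
Reading off the reduced rows gives x_1 = -2, x_2 = 4/3, x_3 = 3/2, x_4 = -2, x_5 = 1.

x_1 = -2, x_2 = 4/3, x_3 = 3/2, x_4 = -2, x_5 = 1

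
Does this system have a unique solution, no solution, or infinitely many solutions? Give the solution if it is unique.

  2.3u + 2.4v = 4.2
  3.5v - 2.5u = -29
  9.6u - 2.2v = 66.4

u = 6, v = -4

Row-reduce the augmented matrix:
R1 ← R1 / (23/10).
R2 ← R2 + 5/2·R1.
R3 ← R3 − 48/5·R1.
R2 ← R2 / (281/46).
R1 ← R1 − 24/23·R2.
R3 ← R3 + 281/23·R2.
R3 reduces to 0 = 0, so the extra equation is consistent.
Reading off the reduced rows gives u = 6, v = -4.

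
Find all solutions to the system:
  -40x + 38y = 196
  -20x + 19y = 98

Row-reduce:
R1 ← R1 / (-40).
R2 ← R2 + 20·R1.
Rank is 1 with 2 unknowns, leaving y free.

infinitely many solutions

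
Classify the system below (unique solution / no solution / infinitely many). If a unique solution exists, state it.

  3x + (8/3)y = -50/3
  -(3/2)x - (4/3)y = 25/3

infinitely many solutions

Row-reduce:
R1 ← R1 / (3).
R2 ← R2 + 3/2·R1.
Rank is 1 with 2 unknowns, leaving y free.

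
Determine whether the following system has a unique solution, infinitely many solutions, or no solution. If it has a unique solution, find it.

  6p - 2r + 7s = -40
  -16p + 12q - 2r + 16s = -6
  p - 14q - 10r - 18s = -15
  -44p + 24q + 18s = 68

infinitely many solutions

Row-reduce:
R1 ← R1 / (6).
R2 ← R2 + 16·R1.
R3 ← R3 − 1·R1.
R4 ← R4 + 44·R1.
R2 ← R2 / (12).
R3 ← R3 + 14·R2.
R4 ← R4 − 24·R2.
R3 ← R3 / (-164/9).
R1 ← R1 + 1/3·R3.
R2 ← R2 + 11/18·R3.
Rank is 3 with 4 unknowns, leaving s free.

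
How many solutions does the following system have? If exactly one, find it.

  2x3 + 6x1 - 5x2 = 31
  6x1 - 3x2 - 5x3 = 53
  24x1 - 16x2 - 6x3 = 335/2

Row-reduce:
R1 ← R1 / (6).
R2 ← R2 − 6·R1.
R3 ← R3 − 24·R1.
R2 ← R2 / (2).
R1 ← R1 + 5/6·R2.
R3 ← R3 − 4·R2.
Row 3 reduces to 0 = -1/2, a contradiction. The system is inconsistent.

no solution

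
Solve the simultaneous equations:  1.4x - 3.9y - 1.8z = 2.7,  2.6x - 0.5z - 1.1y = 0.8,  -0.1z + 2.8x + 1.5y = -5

Row-reduce the augmented matrix:
R1 ← R1 / (7/5).
R2 ← R2 − 13/5·R1.
R3 ← R3 − 14/5·R1.
R2 ← R2 / (43/7).
R1 ← R1 + 39/14·R2.
R3 ← R3 − 93/10·R2.
R3 ← R3 / (-3457/4300).
R1 ← R1 − 3/860·R3.
R2 ← R2 − 199/430·R3.
Reading off the reduced rows gives x = 0, y = -3, z = 5.

x = 0, y = -3, z = 5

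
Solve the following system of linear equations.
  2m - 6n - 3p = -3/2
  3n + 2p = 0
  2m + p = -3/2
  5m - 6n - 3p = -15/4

m = -3/4, n = 0, p = 0

Row-reduce the augmented matrix:
R1 ← R1 / (2).
R3 ← R3 − 2·R1.
R4 ← R4 − 5·R1.
R2 ← R2 / (3).
R1 ← R1 + 3·R2.
R3 ← R3 − 6·R2.
R4 ← R4 − 9·R2.
Swap R3 and R4.
R3 ← R3 / (-3/2).
R1 ← R1 − 1/2·R3.
R2 ← R2 − 2/3·R3.
R4 reduces to 0 = 0, so the extra equation is consistent.
Reading off the reduced rows gives m = -3/4, n = 0, p = 0.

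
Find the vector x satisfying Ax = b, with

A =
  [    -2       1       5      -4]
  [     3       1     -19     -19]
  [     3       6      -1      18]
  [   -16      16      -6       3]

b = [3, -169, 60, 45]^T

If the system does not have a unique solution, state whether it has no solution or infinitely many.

x_1 = -5, x_2 = -2, x_3 = 3, x_4 = 5

Row-reduce the augmented matrix:
R1 ← R1 / (-2).
R2 ← R2 − 3·R1.
R3 ← R3 − 3·R1.
R4 ← R4 + 16·R1.
R2 ← R2 / (5/2).
R1 ← R1 + 1/2·R2.
R3 ← R3 − 15/2·R2.
R4 ← R4 − 8·R2.
R3 ← R3 / (41).
R1 ← R1 + 24/5·R3.
R2 ← R2 + 23/5·R3.
R4 ← R4 + 46/5·R3.
R4 ← R4 / (27577/205).
R1 ← R1 − 1473/205·R4.
R2 ← R2 + 49/205·R4.
R3 ← R3 − 87/41·R4.
Reading off the reduced rows gives x_1 = -5, x_2 = -2, x_3 = 3, x_4 = 5.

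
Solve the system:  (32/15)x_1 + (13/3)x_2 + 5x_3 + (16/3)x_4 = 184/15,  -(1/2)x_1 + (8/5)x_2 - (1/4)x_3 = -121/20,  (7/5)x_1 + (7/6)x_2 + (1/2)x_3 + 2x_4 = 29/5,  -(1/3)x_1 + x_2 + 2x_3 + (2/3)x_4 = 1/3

infinitely many solutions

Row-reduce:
R1 ← R1 / (32/15).
R2 ← R2 + 1/2·R1.
R3 ← R3 − 7/5·R1.
R4 ← R4 + 1/3·R1.
R2 ← R2 / (837/320).
R1 ← R1 − 65/32·R2.
R3 ← R3 + 161/96·R2.
R4 ← R4 − 161/96·R2.
R3 ← R3 / (-10999/5022).
R1 ← R1 − 2725/1674·R3.
R2 ← R2 − 295/837·R3.
R4 ← R4 − 10999/5022·R3.
Rank is 3 with 4 unknowns, leaving x_4 free.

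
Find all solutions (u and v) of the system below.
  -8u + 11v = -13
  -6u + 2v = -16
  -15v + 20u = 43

Row-reduce:
R1 ← R1 / (-8).
R2 ← R2 + 6·R1.
R3 ← R3 − 20·R1.
R2 ← R2 / (-25/4).
R1 ← R1 + 11/8·R2.
R3 ← R3 − 25/2·R2.
Row 3 reduces to 0 = -2, a contradiction. The system is inconsistent.

no solution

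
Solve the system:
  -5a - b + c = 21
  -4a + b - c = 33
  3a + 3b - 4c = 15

a = -6, b = 3, c = -6

Row-reduce the augmented matrix:
R1 ← R1 / (-5).
R2 ← R2 + 4·R1.
R3 ← R3 − 3·R1.
R2 ← R2 / (9/5).
R1 ← R1 − 1/5·R2.
R3 ← R3 − 12/5·R2.
R3 ← R3 / (-1).
R2 ← R2 + 1·R3.
Reading off the reduced rows gives a = -6, b = 3, c = -6.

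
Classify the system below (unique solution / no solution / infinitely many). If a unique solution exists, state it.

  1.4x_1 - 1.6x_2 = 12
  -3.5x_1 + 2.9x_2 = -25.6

x_1 = 4, x_2 = -4

Row-reduce the augmented matrix:
R1 ← R1 / (7/5).
R2 ← R2 + 7/2·R1.
R2 ← R2 / (-11/10).
R1 ← R1 + 8/7·R2.
Reading off the reduced rows gives x_1 = 4, x_2 = -4.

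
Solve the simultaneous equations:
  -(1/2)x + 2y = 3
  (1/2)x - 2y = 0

no solution

Row-reduce:
R1 ← R1 / (-1/2).
R2 ← R2 − 1/2·R1.
Row 2 reduces to 0 = 3, a contradiction. The system is inconsistent.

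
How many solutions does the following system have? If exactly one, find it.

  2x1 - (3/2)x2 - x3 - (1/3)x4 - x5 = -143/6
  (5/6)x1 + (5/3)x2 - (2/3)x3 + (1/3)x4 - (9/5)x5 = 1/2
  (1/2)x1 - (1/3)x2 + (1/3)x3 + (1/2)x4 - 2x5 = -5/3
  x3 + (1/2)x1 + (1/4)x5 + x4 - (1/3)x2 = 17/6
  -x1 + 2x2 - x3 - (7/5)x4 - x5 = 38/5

x1 = -5, x2 = 5, x3 = 6, x4 = 1, x5 = 0

Row-reduce the augmented matrix:
R1 ← R1 / (2).
R2 ← R2 − 5/6·R1.
R3 ← R3 − 1/2·R1.
R4 ← R4 − 1/2·R1.
R5 ← R5 + 1·R1.
R2 ← R2 / (55/24).
R1 ← R1 + 3/4·R2.
R3 ← R3 − 1/24·R2.
R4 ← R4 − 1/24·R2.
R5 ← R5 − 5/4·R2.
R3 ← R3 / (97/165).
R1 ← R1 + 32/55·R3.
R2 ← R2 + 6/55·R3.
R4 ← R4 − 69/55·R3.
R5 ← R5 + 15/11·R3.
R4 ← R4 / (-265/1746).
R1 ← R1 − 54/97·R4.
R2 ← R2 − 91/291·R4.
R3 ← R3 − 569/582·R4.
R5 ← R5 + 1429/2910·R4.
R5 ← R5 / (-486403/26500).
R1 ← R1 − 16917/1325·R5.
R2 ← R2 − 20517/2650·R5.
R3 ← R3 − 128043/5300·R5.
R4 ← R4 + 73437/2650·R5.
Reading off the reduced rows gives x1 = -5, x2 = 5, x3 = 6, x4 = 1, x5 = 0.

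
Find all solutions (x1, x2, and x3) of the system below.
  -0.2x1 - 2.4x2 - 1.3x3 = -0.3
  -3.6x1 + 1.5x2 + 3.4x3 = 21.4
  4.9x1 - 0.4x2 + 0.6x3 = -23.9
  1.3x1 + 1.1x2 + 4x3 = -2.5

x1 = -5, x2 = 0, x3 = 1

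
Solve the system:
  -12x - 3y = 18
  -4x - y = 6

infinitely many solutions

Row-reduce:
R1 ← R1 / (-12).
R2 ← R2 + 4·R1.
Rank is 1 with 2 unknowns, leaving y free.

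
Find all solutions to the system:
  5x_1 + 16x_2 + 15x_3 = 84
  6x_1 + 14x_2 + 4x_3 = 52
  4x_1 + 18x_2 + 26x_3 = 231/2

Row-reduce:
R1 ← R1 / (5).
R2 ← R2 − 6·R1.
R3 ← R3 − 4·R1.
R2 ← R2 / (-26/5).
R1 ← R1 − 16/5·R2.
R3 ← R3 − 26/5·R2.
Row 3 reduces to 0 = -1/2, a contradiction. The system is inconsistent.

no solution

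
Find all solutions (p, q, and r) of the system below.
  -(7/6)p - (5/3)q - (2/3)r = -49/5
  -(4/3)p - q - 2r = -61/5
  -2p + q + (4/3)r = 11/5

Row-reduce the augmented matrix:
R1 ← R1 / (-7/6).
R2 ← R2 + 4/3·R1.
R3 ← R3 + 2·R1.
R2 ← R2 / (19/21).
R1 ← R1 − 10/7·R2.
R3 ← R3 − 27/7·R2.
R3 ← R3 / (442/57).
R1 ← R1 − 48/19·R3.
R2 ← R2 + 26/19·R3.
Reading off the reduced rows gives p = 12/5, q = 3, r = 3.

p = 12/5, q = 3, r = 3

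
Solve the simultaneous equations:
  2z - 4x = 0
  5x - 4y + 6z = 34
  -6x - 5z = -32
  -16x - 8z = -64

Row-reduce the augmented matrix:
R1 ← R1 / (-4).
R2 ← R2 − 5·R1.
R3 ← R3 + 6·R1.
R4 ← R4 + 16·R1.
R2 ← R2 / (-4).
R3 ← R3 / (-8).
R1 ← R1 + 1/2·R3.
R2 ← R2 + 17/8·R3.
R4 ← R4 + 16·R3.
R4 reduces to 0 = 0, so the extra equation is consistent.
Reading off the reduced rows gives x = 2, y = 0, z = 4.

x = 2, y = 0, z = 4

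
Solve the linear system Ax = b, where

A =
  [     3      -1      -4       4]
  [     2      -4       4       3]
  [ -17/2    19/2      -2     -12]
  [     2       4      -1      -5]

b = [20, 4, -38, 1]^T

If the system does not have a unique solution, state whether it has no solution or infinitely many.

infinitely many solutions

Row-reduce:
R1 ← R1 / (3).
R2 ← R2 − 2·R1.
R3 ← R3 + 17/2·R1.
R4 ← R4 − 2·R1.
R2 ← R2 / (-10/3).
R1 ← R1 + 1/3·R2.
R3 ← R3 − 20/3·R2.
R4 ← R4 − 14/3·R2.
Swap R3 and R4.
R3 ← R3 / (11).
R1 ← R1 + 2·R3.
R2 ← R2 + 2·R3.
Rank is 3 with 4 unknowns, leaving x_4 free.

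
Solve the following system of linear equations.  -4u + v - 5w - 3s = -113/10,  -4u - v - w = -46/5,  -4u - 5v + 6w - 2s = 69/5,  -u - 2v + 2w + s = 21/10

Row-reduce the augmented matrix:
R1 ← R1 / (-4).
R2 ← R2 + 4·R1.
R3 ← R3 + 4·R1.
R4 ← R4 + 1·R1.
R2 ← R2 / (-2).
R1 ← R1 + 1/4·R2.
R3 ← R3 + 6·R2.
R4 ← R4 + 9/4·R2.
R3 ← R3 / (-1).
R1 ← R1 − 3/4·R3.
R2 ← R2 + 2·R3.
R4 ← R4 + 5/4·R3.
R4 ← R4 / (67/8).
R1 ← R1 + 45/8·R4.
R2 ← R2 − 29/2·R4.
R3 ← R3 − 8·R4.
Reading off the reduced rows gives u = 13/5, v = -12/5, w = 6/5, s = -5/2.

u = 13/5, v = -12/5, w = 6/5, s = -5/2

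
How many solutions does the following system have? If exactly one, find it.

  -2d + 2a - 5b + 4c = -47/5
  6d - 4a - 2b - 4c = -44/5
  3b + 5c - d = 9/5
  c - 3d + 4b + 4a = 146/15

Row-reduce the augmented matrix:
R1 ← R1 / (2).
R2 ← R2 + 4·R1.
R4 ← R4 − 4·R1.
R2 ← R2 / (-12).
R1 ← R1 + 5/2·R2.
R3 ← R3 − 3·R2.
R4 ← R4 − 14·R2.
R3 ← R3 / (6).
R1 ← R1 − 7/6·R3.
R2 ← R2 + 1/3·R3.
R4 ← R4 + 7/3·R3.
R4 ← R4 / (113/36).
R1 ← R1 + 95/72·R4.
R2 ← R2 + 7/36·R4.
R3 ← R3 + 1/12·R4.
Reading off the reduced rows gives a = -1/3, b = 5/3, c = -1, d = -9/5.

a = -1/3, b = 5/3, c = -1, d = -9/5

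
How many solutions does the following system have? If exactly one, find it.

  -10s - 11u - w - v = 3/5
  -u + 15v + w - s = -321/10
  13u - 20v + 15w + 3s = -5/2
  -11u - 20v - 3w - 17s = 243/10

u = -2, v = -2, w = -8/5, s = 5/2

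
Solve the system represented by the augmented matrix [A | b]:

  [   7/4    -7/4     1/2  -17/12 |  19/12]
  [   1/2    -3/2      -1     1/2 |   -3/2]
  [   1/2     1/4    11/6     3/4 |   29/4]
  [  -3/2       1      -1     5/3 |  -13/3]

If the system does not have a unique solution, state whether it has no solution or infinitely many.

Row-reduce:
R1 ← R1 / (7/4).
R2 ← R2 − 1/2·R1.
R3 ← R3 − 1/2·R1.
R4 ← R4 + 3/2·R1.
R2 ← R2 / (-1).
R1 ← R1 + 1·R2.
R3 ← R3 − 3/4·R2.
R4 ← R4 + 1/2·R2.
R3 ← R3 / (5/6).
R1 ← R1 − 10/7·R3.
R2 ← R2 − 8/7·R3.
Row 4 reduces to 0 = -2, a contradiction. The system is inconsistent.

no solution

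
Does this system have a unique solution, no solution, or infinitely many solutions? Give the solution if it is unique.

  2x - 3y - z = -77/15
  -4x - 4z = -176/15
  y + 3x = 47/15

Row-reduce the augmented matrix:
R1 ← R1 / (2).
R2 ← R2 + 4·R1.
R3 ← R3 − 3·R1.
R2 ← R2 / (-6).
R1 ← R1 + 3/2·R2.
R3 ← R3 − 11/2·R2.
R3 ← R3 / (-4).
R1 ← R1 − 1·R3.
R2 ← R2 − 1·R3.
Reading off the reduced rows gives x = 3/5, y = 4/3, z = 7/3.

x = 3/5, y = 4/3, z = 7/3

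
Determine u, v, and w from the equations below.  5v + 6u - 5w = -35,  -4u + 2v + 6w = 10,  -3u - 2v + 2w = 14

u = 0, v = -4, w = 3

Row-reduce the augmented matrix:
R1 ← R1 / (6).
R2 ← R2 + 4·R1.
R3 ← R3 + 3·R1.
R2 ← R2 / (16/3).
R1 ← R1 − 5/6·R2.
R3 ← R3 − 1/2·R2.
R3 ← R3 / (-3/4).
R1 ← R1 + 5/4·R3.
R2 ← R2 − 1/2·R3.
Reading off the reduced rows gives u = 0, v = -4, w = 3.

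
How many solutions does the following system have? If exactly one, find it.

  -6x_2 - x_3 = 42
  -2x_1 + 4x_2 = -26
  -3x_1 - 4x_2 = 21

x_1 = 1, x_2 = -6, x_3 = -6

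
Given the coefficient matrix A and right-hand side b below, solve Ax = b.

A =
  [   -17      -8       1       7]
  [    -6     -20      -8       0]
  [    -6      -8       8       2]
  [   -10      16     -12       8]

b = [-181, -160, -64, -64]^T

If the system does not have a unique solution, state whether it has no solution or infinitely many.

x_1 = 6, x_2 = 5, x_3 = 3, x_4 = -6

Row-reduce the augmented matrix:
R1 ← R1 / (-17).
R2 ← R2 + 6·R1.
R3 ← R3 + 6·R1.
R4 ← R4 + 10·R1.
R2 ← R2 / (-292/17).
R1 ← R1 − 8/17·R2.
R3 ← R3 + 88/17·R2.
R4 ← R4 − 352/17·R2.
R3 ← R3 / (742/73).
R1 ← R1 + 21/73·R3.
R2 ← R2 − 71/146·R3.
R4 ← R4 + 1654/73·R3.
R4 ← R4 / (562/371).
R1 ← R1 + 25/53·R4.
R2 ← R2 − 97/742·R4.
R3 ← R3 − 10/371·R4.
Reading off the reduced rows gives x_1 = 6, x_2 = 5, x_3 = 3, x_4 = -6.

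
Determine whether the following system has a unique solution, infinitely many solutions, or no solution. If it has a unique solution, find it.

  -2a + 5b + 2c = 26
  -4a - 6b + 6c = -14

Row-reduce:
R1 ← R1 / (-2).
R2 ← R2 + 4·R1.
R2 ← R2 / (-16).
R1 ← R1 + 5/2·R2.
Rank is 2 with 3 unknowns, leaving c free.

infinitely many solutions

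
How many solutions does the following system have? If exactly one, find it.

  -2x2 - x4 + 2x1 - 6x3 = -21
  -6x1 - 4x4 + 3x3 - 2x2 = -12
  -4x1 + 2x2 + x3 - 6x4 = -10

infinitely many solutions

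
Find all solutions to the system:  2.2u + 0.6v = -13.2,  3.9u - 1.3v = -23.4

u = -6, v = 0

Row-reduce the augmented matrix:
R1 ← R1 / (11/5).
R2 ← R2 − 39/10·R1.
R2 ← R2 / (-26/11).
R1 ← R1 − 3/11·R2.
Reading off the reduced rows gives u = -6, v = 0.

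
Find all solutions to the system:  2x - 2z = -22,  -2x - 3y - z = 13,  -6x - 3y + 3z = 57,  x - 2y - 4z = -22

Row-reduce the augmented matrix:
R1 ← R1 / (2).
R2 ← R2 + 2·R1.
R3 ← R3 + 6·R1.
R4 ← R4 − 1·R1.
R2 ← R2 / (-3).
R3 ← R3 + 3·R2.
R4 ← R4 + 2·R2.
Swap R3 and R4.
R3 ← R3 / (-1).
R1 ← R1 + 1·R3.
R2 ← R2 − 1·R3.
R4 reduces to 0 = 0, so the extra equation is consistent.
Reading off the reduced rows gives x = -6, y = -2, z = 5.

x = -6, y = -2, z = 5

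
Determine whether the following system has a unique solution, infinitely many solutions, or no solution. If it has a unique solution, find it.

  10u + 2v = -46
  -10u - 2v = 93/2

no solution

Row-reduce:
R1 ← R1 / (10).
R2 ← R2 + 10·R1.
Row 2 reduces to 0 = 1/2, a contradiction. The system is inconsistent.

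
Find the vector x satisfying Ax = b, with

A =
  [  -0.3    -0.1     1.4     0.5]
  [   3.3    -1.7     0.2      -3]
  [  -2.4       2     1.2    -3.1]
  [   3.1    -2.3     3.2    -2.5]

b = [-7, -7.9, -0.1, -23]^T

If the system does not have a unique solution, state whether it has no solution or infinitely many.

x_1 = -5, x_2 = -4, x_3 = -6, x_4 = -1

Row-reduce the augmented matrix:
R1 ← R1 / (-3/10).
R2 ← R2 − 33/10·R1.
R3 ← R3 + 12/5·R1.
R4 ← R4 − 31/10·R1.
R2 ← R2 / (-14/5).
R1 ← R1 − 1/3·R2.
R3 ← R3 − 14/5·R2.
R4 ← R4 + 10/3·R2.
R3 ← R3 / (28/5).
R1 ← R1 + 59/21·R3.
R2 ← R2 + 39/7·R3.
R4 ← R4 + 19/21·R3.
R4 ← R4 / (-619/588).
R1 ← R1 + 1081/294·R4.
R2 ← R2 + 268/49·R4.
R3 ← R3 + 23/28·R4.
Reading off the reduced rows gives x_1 = -5, x_2 = -4, x_3 = -6, x_4 = -1.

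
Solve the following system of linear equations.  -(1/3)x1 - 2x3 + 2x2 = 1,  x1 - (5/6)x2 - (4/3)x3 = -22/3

Row-reduce:
R1 ← R1 / (-1/3).
R2 ← R2 − 1·R1.
R2 ← R2 / (31/6).
R1 ← R1 + 6·R2.
Rank is 2 with 3 unknowns, leaving x3 free.

infinitely many solutions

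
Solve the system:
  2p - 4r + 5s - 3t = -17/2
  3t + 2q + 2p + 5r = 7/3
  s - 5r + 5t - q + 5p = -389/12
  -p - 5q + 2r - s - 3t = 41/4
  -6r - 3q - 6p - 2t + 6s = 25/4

p = -8/3, q = 1/4, r = 7/3, s = 1/3, t = -3/2

Row-reduce the augmented matrix:
R1 ← R1 / (2).
R2 ← R2 − 2·R1.
R3 ← R3 − 5·R1.
R4 ← R4 + 1·R1.
R5 ← R5 + 6·R1.
R2 ← R2 / (2).
R3 ← R3 + 1·R2.
R4 ← R4 + 5·R2.
R5 ← R5 + 3·R2.
R3 ← R3 / (19/2).
R1 ← R1 + 2·R3.
R2 ← R2 − 9/2·R3.
R4 ← R4 − 45/2·R3.
R5 ← R5 + 9/2·R3.
R4 ← R4 / (421/19).
R1 ← R1 + 17/38·R4.
R2 ← R2 − 157/38·R4.
R3 ← R3 + 28/19·R4.
R5 ← R5 − 261/38·R4.
R5 ← R5 / (11339/842).
R1 ← R1 − 1039/842·R5.
R2 ← R2 − 459/842·R5.
R3 ← R3 + 47/421·R5.
R4 ← R4 + 498/421·R5.
Reading off the reduced rows gives p = -8/3, q = 1/4, r = 7/3, s = 1/3, t = -3/2.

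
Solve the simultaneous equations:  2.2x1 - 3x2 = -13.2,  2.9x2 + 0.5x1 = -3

Row-reduce the augmented matrix:
R1 ← R1 / (11/5).
R2 ← R2 − 1/2·R1.
R2 ← R2 / (197/55).
R1 ← R1 + 15/11·R2.
Reading off the reduced rows gives x1 = -6, x2 = 0.

x1 = -6, x2 = 0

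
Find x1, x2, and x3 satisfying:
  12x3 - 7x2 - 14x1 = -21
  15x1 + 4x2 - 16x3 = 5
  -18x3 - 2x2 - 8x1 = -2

x1 = -1, x2 = 5, x3 = 0

Row-reduce the augmented matrix:
R1 ← R1 / (-14).
R2 ← R2 − 15·R1.
R3 ← R3 + 8·R1.
R2 ← R2 / (-7/2).
R1 ← R1 − 1/2·R2.
R3 ← R3 − 2·R2.
R3 ← R3 / (-1306/49).
R1 ← R1 + 64/49·R3.
R2 ← R2 − 44/49·R3.
Reading off the reduced rows gives x1 = -1, x2 = 5, x3 = 0.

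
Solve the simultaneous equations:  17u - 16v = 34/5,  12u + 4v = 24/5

Row-reduce the augmented matrix:
R1 ← R1 / (17).
R2 ← R2 − 12·R1.
R2 ← R2 / (260/17).
R1 ← R1 + 16/17·R2.
Reading off the reduced rows gives u = 2/5, v = 0.

u = 2/5, v = 0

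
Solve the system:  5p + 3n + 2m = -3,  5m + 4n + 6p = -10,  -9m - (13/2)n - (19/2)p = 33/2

no solution

Row-reduce:
R1 ← R1 / (2).
R2 ← R2 − 5·R1.
R3 ← R3 + 9·R1.
R2 ← R2 / (-7/2).
R1 ← R1 − 3/2·R2.
R3 ← R3 − 7·R2.
Row 3 reduces to 0 = -2, a contradiction. The system is inconsistent.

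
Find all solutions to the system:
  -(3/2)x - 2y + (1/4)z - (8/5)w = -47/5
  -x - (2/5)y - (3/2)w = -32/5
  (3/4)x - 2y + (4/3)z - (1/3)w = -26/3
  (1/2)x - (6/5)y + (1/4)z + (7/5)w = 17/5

infinitely many solutions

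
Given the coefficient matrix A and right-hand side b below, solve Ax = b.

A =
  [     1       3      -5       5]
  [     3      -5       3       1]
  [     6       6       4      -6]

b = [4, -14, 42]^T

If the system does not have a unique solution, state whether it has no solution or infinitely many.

infinitely many solutions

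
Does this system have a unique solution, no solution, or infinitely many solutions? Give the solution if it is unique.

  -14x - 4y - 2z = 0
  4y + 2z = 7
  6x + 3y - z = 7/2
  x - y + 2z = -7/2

Row-reduce the augmented matrix:
R1 ← R1 / (-14).
R3 ← R3 − 6·R1.
R4 ← R4 − 1·R1.
R2 ← R2 / (4).
R1 ← R1 − 2/7·R2.
R3 ← R3 − 9/7·R2.
R4 ← R4 + 9/7·R2.
R3 ← R3 / (-5/2).
R2 ← R2 − 1/2·R3.
R4 ← R4 − 5/2·R3.
R4 reduces to 0 = 0, so the extra equation is consistent.
Reading off the reduced rows gives x = -1/2, y = 2, z = -1/2.

x = -1/2, y = 2, z = -1/2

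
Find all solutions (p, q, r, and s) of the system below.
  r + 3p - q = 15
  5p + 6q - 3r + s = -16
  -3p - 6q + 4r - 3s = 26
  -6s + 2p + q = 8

Row-reduce the augmented matrix:
R1 ← R1 / (3).
R2 ← R2 − 5·R1.
R3 ← R3 + 3·R1.
R4 ← R4 − 2·R1.
R2 ← R2 / (23/3).
R1 ← R1 + 1/3·R2.
R3 ← R3 + 7·R2.
R4 ← R4 − 5/3·R2.
R3 ← R3 / (17/23).
R1 ← R1 − 3/23·R3.
R2 ← R2 + 14/23·R3.
R4 ← R4 − 8/23·R3.
R4 ← R4 / (-89/17).
R1 ← R1 − 7/17·R4.
R2 ← R2 + 27/17·R4.
R3 ← R3 + 48/17·R4.
Reading off the reduced rows gives p = 3, q = -4, r = 2, s = -1.

p = 3, q = -4, r = 2, s = -1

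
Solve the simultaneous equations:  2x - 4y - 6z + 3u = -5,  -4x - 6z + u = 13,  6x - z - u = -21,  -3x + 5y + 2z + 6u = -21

Row-reduce the augmented matrix:
R1 ← R1 / (2).
R2 ← R2 + 4·R1.
R3 ← R3 − 6·R1.
R4 ← R4 + 3·R1.
R2 ← R2 / (-8).
R1 ← R1 + 2·R2.
R3 ← R3 − 12·R2.
R4 ← R4 + 1·R2.
R3 ← R3 / (-10).
R1 ← R1 − 3/2·R3.
R2 ← R2 − 9/4·R3.
R4 ← R4 + 19/4·R3.
R4 ← R4 / (751/80).
R1 ← R1 + 7/40·R4.
R2 ← R2 + 61/80·R4.
R3 ← R3 + 1/20·R4.
Reading off the reduced rows gives x = -4, y = -3, z = 0, u = -3.

x = -4, y = -3, z = 0, u = -3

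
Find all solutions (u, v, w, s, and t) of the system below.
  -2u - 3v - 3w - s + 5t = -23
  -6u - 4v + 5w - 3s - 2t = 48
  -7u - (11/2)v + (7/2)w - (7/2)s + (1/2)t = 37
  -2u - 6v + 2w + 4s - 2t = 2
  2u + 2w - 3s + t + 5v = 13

Row-reduce:
R1 ← R1 / (-2).
R2 ← R2 + 6·R1.
R3 ← R3 + 7·R1.
R4 ← R4 + 2·R1.
R5 ← R5 − 2·R1.
R2 ← R2 / (5).
R1 ← R1 − 3/2·R2.
R3 ← R3 − 5·R2.
R4 ← R4 + 3·R2.
R5 ← R5 − 2·R2.
Swap R3 and R4.
R3 ← R3 / (67/5).
R1 ← R1 + 27/10·R3.
R2 ← R2 − 14/5·R3.
R5 ← R5 + 33/5·R3.
Swap R4 and R5.
R4 ← R4 / (-103/67).
R1 ← R1 − 101/67·R4.
R2 ← R2 + 70/67·R4.
R3 ← R3 − 25/67·R4.
Row 5 reduces to 0 = 1/2, a contradiction. The system is inconsistent.

no solution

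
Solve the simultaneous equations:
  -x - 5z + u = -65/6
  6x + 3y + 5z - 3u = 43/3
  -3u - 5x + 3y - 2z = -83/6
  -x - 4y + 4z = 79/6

x = 3/2, y = -2, z = 5/3, u = -1

Row-reduce the augmented matrix:
R1 ← R1 / (-1).
R2 ← R2 − 6·R1.
R3 ← R3 + 5·R1.
R4 ← R4 + 1·R1.
R2 ← R2 / (3).
R3 ← R3 − 3·R2.
R4 ← R4 + 4·R2.
R3 ← R3 / (48).
R1 ← R1 − 5·R3.
R2 ← R2 + 25/3·R3.
R4 ← R4 + 73/3·R3.
R4 ← R4 / (-371/144).
R1 ← R1 − 7/48·R4.
R2 ← R2 + 131/144·R4.
R3 ← R3 + 11/48·R4.
Reading off the reduced rows gives x = 3/2, y = -2, z = 5/3, u = -1.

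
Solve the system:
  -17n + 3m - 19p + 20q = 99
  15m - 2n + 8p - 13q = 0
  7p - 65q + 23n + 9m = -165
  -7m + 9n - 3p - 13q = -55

infinitely many solutions

Row-reduce:
R1 ← R1 / (3).
R2 ← R2 − 15·R1.
R3 ← R3 − 9·R1.
R4 ← R4 + 7·R1.
R2 ← R2 / (83).
R1 ← R1 + 17/3·R2.
R3 ← R3 − 74·R2.
R4 ← R4 + 92/3·R2.
R3 ← R3 / (-2310/83).
R1 ← R1 − 58/83·R3.
R2 ← R2 − 103/83·R3.
R4 ← R4 + 770/83·R3.
Rank is 3 with 4 unknowns, leaving q free.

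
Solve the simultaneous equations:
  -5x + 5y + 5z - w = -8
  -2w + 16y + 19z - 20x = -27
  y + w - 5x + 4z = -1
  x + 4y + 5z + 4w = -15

Row-reduce:
R1 ← R1 / (-5).
R2 ← R2 + 20·R1.
R3 ← R3 + 5·R1.
R4 ← R4 − 1·R1.
R2 ← R2 / (-4).
R1 ← R1 + 1·R2.
R3 ← R3 + 4·R2.
R4 ← R4 − 5·R2.
Swap R3 and R4.
R3 ← R3 / (19/4).
R1 ← R1 + 3/4·R3.
R2 ← R2 − 1/4·R3.
Row 4 reduces to 0 = 2, a contradiction. The system is inconsistent.

no solution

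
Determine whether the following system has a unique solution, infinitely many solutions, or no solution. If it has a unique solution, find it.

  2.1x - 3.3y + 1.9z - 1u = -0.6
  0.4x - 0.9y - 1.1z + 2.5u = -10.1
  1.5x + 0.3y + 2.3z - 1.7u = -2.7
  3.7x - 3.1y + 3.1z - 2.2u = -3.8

x = -4, y = -2, z = -2, u = -5

Row-reduce the augmented matrix:
R1 ← R1 / (21/10).
R2 ← R2 − 2/5·R1.
R3 ← R3 − 3/2·R1.
R4 ← R4 − 37/10·R1.
R2 ← R2 / (-19/70).
R1 ← R1 + 11/7·R2.
R3 ← R3 − 93/35·R2.
R4 ← R4 − 19/7·R2.
R3 ← R3 / (-254/19).
R1 ← R1 − 178/19·R3.
R2 ← R2 − 307/57·R3.
R4 ← R4 + 223/15·R3.
R4 ← R4 / (-21937/12700).
R1 ← R1 − 2177/1270·R4.
R2 ← R2 − 767/2540·R4.
R3 ← R3 + 4817/2540·R4.
Reading off the reduced rows gives x = -4, y = -2, z = -2, u = -5.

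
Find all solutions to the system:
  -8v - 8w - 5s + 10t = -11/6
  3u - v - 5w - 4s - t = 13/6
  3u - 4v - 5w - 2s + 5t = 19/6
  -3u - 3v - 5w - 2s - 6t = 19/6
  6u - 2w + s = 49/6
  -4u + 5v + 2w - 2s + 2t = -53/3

u = 3/2, v = -2, w = 2/3, s = 1/2, t = -1

Row-reduce the augmented matrix:
Swap R1 and R2.
R1 ← R1 / (3).
R3 ← R3 − 3·R1.
R4 ← R4 + 3·R1.
R5 ← R5 − 6·R1.
R6 ← R6 + 4·R1.
R2 ← R2 / (-8).
R1 ← R1 + 1/3·R2.
R3 ← R3 + 3·R2.
R4 ← R4 + 4·R2.
R5 ← R5 − 2·R2.
R6 ← R6 − 11/3·R2.
R3 ← R3 / (3).
R1 ← R1 + 4/3·R3.
R2 ← R2 − 1·R3.
R4 ← R4 + 6·R3.
R5 ← R5 − 6·R3.
R6 ← R6 + 25/3·R3.
R4 ← R4 / (17/4).
R1 ← R1 − 43/72·R4.
R2 ← R2 + 2/3·R4.
R3 ← R3 − 31/24·R4.
R6 ← R6 − 41/36·R4.
Swap R5 and R6.
R5 ← R5 / (689/51).
R1 ← R1 − 133/102·R5.
R2 ← R2 + 54/17·R5.
R3 ← R3 − 103/34·R5.
R4 ← R4 + 30/17·R5.
R6 reduces to 0 = 0, so the extra equation is consistent.
Reading off the reduced rows gives u = 3/2, v = -2, w = 2/3, s = 1/2, t = -1.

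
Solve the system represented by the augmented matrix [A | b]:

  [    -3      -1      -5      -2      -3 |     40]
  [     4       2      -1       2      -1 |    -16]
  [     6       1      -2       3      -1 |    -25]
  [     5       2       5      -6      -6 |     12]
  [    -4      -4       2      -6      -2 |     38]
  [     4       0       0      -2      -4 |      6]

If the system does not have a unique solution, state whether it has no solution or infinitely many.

x_1 = -4, x_2 = 0, x_3 = -2, x_4 = -3, x_5 = -4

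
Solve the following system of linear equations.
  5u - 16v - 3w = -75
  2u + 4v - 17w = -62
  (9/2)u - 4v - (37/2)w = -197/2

Row-reduce:
R1 ← R1 / (5).
R2 ← R2 − 2·R1.
R3 ← R3 − 9/2·R1.
R2 ← R2 / (52/5).
R1 ← R1 + 16/5·R2.
R3 ← R3 − 52/5·R2.
Row 3 reduces to 0 = 1, a contradiction. The system is inconsistent.

no solution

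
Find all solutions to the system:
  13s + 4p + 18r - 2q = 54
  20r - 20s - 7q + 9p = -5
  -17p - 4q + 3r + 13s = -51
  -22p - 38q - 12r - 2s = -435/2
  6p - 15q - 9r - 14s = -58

no solution

Row-reduce:
R1 ← R1 / (4).
R2 ← R2 − 9·R1.
R3 ← R3 + 17·R1.
R4 ← R4 + 22·R1.
R5 ← R5 − 6·R1.
R2 ← R2 / (-5/2).
R1 ← R1 + 1/2·R2.
R3 ← R3 + 25/2·R2.
R4 ← R4 + 49·R2.
R5 ← R5 + 12·R2.
R3 ← R3 / (182).
R1 ← R1 − 43/5·R3.
R2 ← R2 − 41/5·R3.
R4 ← R4 − 2444/5·R3.
R5 ← R5 − 312/5·R3.
R4 ← R4 / (1331/7).
R1 ← R1 + 641/364·R4.
R2 ← R2 − 2013/364·R4.
R3 ← R3 − 629/364·R4.
R5 ← R5 − 1331/14·R4.
Row 5 reduces to 0 = -1/4, a contradiction. The system is inconsistent.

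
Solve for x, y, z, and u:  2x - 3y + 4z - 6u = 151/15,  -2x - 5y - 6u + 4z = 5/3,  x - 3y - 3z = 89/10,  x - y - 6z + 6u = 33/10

x = 5/2, y = -4/5, z = -4/3, u = -4/3

Row-reduce the augmented matrix:
R1 ← R1 / (2).
R2 ← R2 + 2·R1.
R3 ← R3 − 1·R1.
R4 ← R4 − 1·R1.
R2 ← R2 / (-8).
R1 ← R1 + 3/2·R2.
R3 ← R3 + 3/2·R2.
R4 ← R4 − 1/2·R2.
R3 ← R3 / (-13/2).
R1 ← R1 − 1/2·R3.
R2 ← R2 + 1·R3.
R4 ← R4 + 15/2·R3.
R4 ← R4 / (57/26).
R1 ← R1 + 9/26·R4.
R2 ← R2 − 9/13·R4.
R3 ← R3 + 21/26·R4.
Reading off the reduced rows gives x = 5/2, y = -4/5, z = -4/3, u = -4/3.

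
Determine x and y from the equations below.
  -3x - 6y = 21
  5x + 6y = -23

x = -1, y = -3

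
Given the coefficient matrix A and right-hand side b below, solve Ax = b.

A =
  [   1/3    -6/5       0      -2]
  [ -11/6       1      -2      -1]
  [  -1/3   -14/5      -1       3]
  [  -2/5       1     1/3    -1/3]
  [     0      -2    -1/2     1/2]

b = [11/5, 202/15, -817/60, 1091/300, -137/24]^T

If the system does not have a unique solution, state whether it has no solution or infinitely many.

x_1 = -9/5, x_2 = 8/3, x_3 = -9/4, x_4 = -3

Row-reduce the augmented matrix:
R1 ← R1 / (1/3).
R2 ← R2 + 11/6·R1.
R3 ← R3 + 1/3·R1.
R4 ← R4 + 2/5·R1.
R2 ← R2 / (-28/5).
R1 ← R1 + 18/5·R2.
R3 ← R3 + 4·R2.
R4 ← R4 + 11/25·R2.
R5 ← R5 + 2·R2.
R3 ← R3 / (3/7).
R1 ← R1 − 9/7·R3.
R2 ← R2 − 5/14·R3.
R4 ← R4 − 103/210·R3.
R5 ← R5 − 3/14·R3.
R4 ← R4 / (-1147/90).
R1 ← R1 + 27·R4.
R2 ← R2 + 35/6·R4.
R3 ← R3 − 67/3·R4.
R5 reduces to 0 = 0, so the extra equation is consistent.
Reading off the reduced rows gives x_1 = -9/5, x_2 = 8/3, x_3 = -9/4, x_4 = -3.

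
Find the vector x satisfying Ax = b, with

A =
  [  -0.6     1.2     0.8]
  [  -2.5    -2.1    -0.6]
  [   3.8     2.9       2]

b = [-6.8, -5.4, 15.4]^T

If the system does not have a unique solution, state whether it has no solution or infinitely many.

x_1 = 6, x_2 = -6, x_3 = 5

Row-reduce the augmented matrix:
R1 ← R1 / (-3/5).
R2 ← R2 + 5/2·R1.
R3 ← R3 − 19/5·R1.
R2 ← R2 / (-71/10).
R1 ← R1 + 2·R2.
R3 ← R3 − 21/2·R2.
R3 ← R3 / (1331/1065).
R1 ← R1 + 16/71·R3.
R2 ← R2 − 118/213·R3.
Reading off the reduced rows gives x_1 = 6, x_2 = -6, x_3 = 5.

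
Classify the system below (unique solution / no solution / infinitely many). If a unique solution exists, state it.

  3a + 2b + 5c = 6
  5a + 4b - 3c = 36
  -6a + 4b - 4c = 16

a = 2, b = 5, c = -2

Row-reduce the augmented matrix:
R1 ← R1 / (3).
R2 ← R2 − 5·R1.
R3 ← R3 + 6·R1.
R2 ← R2 / (2/3).
R1 ← R1 − 2/3·R2.
R3 ← R3 − 8·R2.
R3 ← R3 / (142).
R1 ← R1 − 13·R3.
R2 ← R2 + 17·R3.
Reading off the reduced rows gives a = 2, b = 5, c = -2.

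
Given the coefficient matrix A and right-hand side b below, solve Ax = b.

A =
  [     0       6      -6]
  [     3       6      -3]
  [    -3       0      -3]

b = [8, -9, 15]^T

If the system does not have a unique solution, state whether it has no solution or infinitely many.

no solution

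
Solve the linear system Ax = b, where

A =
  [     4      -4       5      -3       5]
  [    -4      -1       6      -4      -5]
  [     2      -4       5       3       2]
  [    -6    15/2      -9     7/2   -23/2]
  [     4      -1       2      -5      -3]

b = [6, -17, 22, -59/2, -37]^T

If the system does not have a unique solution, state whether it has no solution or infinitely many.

no solution

Row-reduce:
R1 ← R1 / (4).
R2 ← R2 + 4·R1.
R3 ← R3 − 2·R1.
R4 ← R4 + 6·R1.
R5 ← R5 − 4·R1.
R2 ← R2 / (-5).
R1 ← R1 + 1·R2.
R3 ← R3 + 2·R2.
R4 ← R4 − 3/2·R2.
R5 ← R5 − 3·R2.
R3 ← R3 / (-19/10).
R1 ← R1 + 19/20·R3.
R2 ← R2 + 11/5·R3.
R4 ← R4 − 9/5·R3.
R5 ← R5 − 18/5·R3.
R4 ← R4 / (145/38).
R1 ← R1 + 3·R4.
R2 ← R2 + 134/19·R4.
R3 ← R3 + 73/19·R4.
R5 ← R5 − 145/19·R4.
Row 5 reduces to 0 = -2, a contradiction. The system is inconsistent.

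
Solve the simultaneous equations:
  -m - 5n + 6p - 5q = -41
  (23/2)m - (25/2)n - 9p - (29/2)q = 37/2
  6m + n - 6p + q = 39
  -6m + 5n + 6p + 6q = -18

Row-reduce:
R1 ← R1 / (-1).
R2 ← R2 − 23/2·R1.
R3 ← R3 − 6·R1.
R4 ← R4 + 6·R1.
R2 ← R2 / (-70).
R1 ← R1 − 5·R2.
R3 ← R3 + 29·R2.
R4 ← R4 − 35·R2.
R3 ← R3 / (36/7).
R1 ← R1 + 12/7·R3.
R2 ← R2 + 6/7·R3.
Row 4 reduces to 0 = 3/2, a contradiction. The system is inconsistent.

no solution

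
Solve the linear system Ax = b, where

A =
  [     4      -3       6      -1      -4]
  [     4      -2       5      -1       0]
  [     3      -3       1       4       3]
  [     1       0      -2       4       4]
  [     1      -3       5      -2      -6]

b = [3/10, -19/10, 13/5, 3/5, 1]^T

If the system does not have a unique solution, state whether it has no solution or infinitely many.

Row-reduce the augmented matrix:
R1 ← R1 / (4).
R2 ← R2 − 4·R1.
R3 ← R3 − 3·R1.
R4 ← R4 − 1·R1.
R5 ← R5 − 1·R1.
R1 ← R1 + 3/4·R2.
R3 ← R3 + 3/4·R2.
R4 ← R4 − 3/4·R2.
R5 ← R5 + 9/4·R2.
R3 ← R3 / (-17/4).
R1 ← R1 − 3/4·R3.
R2 ← R2 + 1·R3.
R4 ← R4 + 11/4·R3.
R5 ← R5 − 5/4·R3.
R4 ← R4 / (20/17).
R1 ← R1 − 10/17·R4.
R2 ← R2 + 19/17·R4.
R3 ← R3 + 19/17·R4.
R5 ← R5 + 6/17·R4.
R5 ← R5 / (11/2).
R1 ← R1 − 11/2·R5.
R2 ← R2 + 7/4·R5.
R3 ← R3 + 23/4·R5.
R4 ← R4 + 13/4·R5.
Reading off the reduced rows gives x_1 = 1, x_2 = -9/5, x_3 = -2, x_4 = -1/2, x_5 = -3/5.

x_1 = 1, x_2 = -9/5, x_3 = -2, x_4 = -1/2, x_5 = -3/5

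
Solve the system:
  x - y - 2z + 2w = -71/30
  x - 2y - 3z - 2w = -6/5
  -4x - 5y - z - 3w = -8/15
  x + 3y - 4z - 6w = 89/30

Row-reduce the augmented matrix:
R2 ← R2 − 1·R1.
R3 ← R3 + 4·R1.
R4 ← R4 − 1·R1.
R2 ← R2 / (-1).
R1 ← R1 + 1·R2.
R3 ← R3 + 9·R2.
R4 ← R4 − 4·R2.
Swap R3 and R4.
R3 ← R3 / (-6).
R1 ← R1 + 1·R3.
R2 ← R2 − 1·R3.
R4 ← R4 / (41).
R1 ← R1 − 10·R4.
R3 ← R3 − 4·R4.
Reading off the reduced rows gives x = -1/5, y = 1/2, z = 1/3, w = -1/2.

x = -1/5, y = 1/2, z = 1/3, w = -1/2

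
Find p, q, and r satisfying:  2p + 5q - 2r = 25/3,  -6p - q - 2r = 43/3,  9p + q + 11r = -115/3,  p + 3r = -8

Row-reduce the augmented matrix:
R1 ← R1 / (2).
R2 ← R2 + 6·R1.
R3 ← R3 − 9·R1.
R4 ← R4 − 1·R1.
R2 ← R2 / (14).
R1 ← R1 − 5/2·R2.
R3 ← R3 + 43/2·R2.
R4 ← R4 + 5/2·R2.
R3 ← R3 / (54/7).
R1 ← R1 − 3/7·R3.
R2 ← R2 + 4/7·R3.
R4 ← R4 − 18/7·R3.
R4 reduces to 0 = 0, so the extra equation is consistent.
Reading off the reduced rows gives p = -2, q = 5/3, r = -2.

p = -2, q = 5/3, r = -2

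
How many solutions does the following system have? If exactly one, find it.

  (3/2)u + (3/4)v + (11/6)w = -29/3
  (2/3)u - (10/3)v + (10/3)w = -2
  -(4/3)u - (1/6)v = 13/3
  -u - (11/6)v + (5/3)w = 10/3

Row-reduce the augmented matrix:
R1 ← R1 / (3/2).
R2 ← R2 − 2/3·R1.
R3 ← R3 + 4/3·R1.
R4 ← R4 + 1·R1.
R2 ← R2 / (-11/3).
R1 ← R1 − 1/2·R2.
R3 ← R3 − 1/2·R2.
R4 ← R4 + 4/3·R2.
R3 ← R3 / (586/297).
R1 ← R1 − 155/99·R3.
R2 ← R2 + 68/99·R3.
R4 ← R4 − 586/297·R3.
R4 reduces to 0 = 0, so the extra equation is consistent.
Reading off the reduced rows gives u = -3, v = -2, w = -2.

u = -3, v = -2, w = -2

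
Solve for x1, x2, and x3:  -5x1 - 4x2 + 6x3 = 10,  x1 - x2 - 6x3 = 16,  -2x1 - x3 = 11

Row-reduce the augmented matrix:
R1 ← R1 / (-5).
R2 ← R2 − 1·R1.
R3 ← R3 + 2·R1.
R2 ← R2 / (-9/5).
R1 ← R1 − 4/5·R2.
R3 ← R3 − 8/5·R2.
R3 ← R3 / (-23/3).
R1 ← R1 + 10/3·R3.
R2 ← R2 − 8/3·R3.
Reading off the reduced rows gives x1 = -4, x2 = -2, x3 = -3.

x1 = -4, x2 = -2, x3 = -3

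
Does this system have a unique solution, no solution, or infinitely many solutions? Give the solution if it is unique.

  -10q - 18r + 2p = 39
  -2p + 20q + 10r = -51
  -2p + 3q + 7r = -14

p = 1/2, q = -2, r = -1

Row-reduce the augmented matrix:
R1 ← R1 / (2).
R2 ← R2 + 2·R1.
R3 ← R3 + 2·R1.
R2 ← R2 / (10).
R1 ← R1 + 5·R2.
R3 ← R3 + 7·R2.
R3 ← R3 / (-83/5).
R1 ← R1 + 13·R3.
R2 ← R2 + 4/5·R3.
Reading off the reduced rows gives p = 1/2, q = -2, r = -1.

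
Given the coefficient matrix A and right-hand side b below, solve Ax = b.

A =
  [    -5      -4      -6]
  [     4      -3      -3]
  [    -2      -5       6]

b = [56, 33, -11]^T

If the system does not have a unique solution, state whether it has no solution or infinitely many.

x_1 = 0, x_2 = -5, x_3 = -6

Row-reduce the augmented matrix:
R1 ← R1 / (-5).
R2 ← R2 − 4·R1.
R3 ← R3 + 2·R1.
R2 ← R2 / (-31/5).
R1 ← R1 − 4/5·R2.
R3 ← R3 + 17/5·R2.
R3 ← R3 / (393/31).
R1 ← R1 − 6/31·R3.
R2 ← R2 − 39/31·R3.
Reading off the reduced rows gives x_1 = 0, x_2 = -5, x_3 = -6.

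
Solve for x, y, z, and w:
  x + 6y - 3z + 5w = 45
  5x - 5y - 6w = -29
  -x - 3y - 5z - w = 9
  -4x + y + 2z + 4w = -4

Row-reduce the augmented matrix:
R2 ← R2 − 5·R1.
R3 ← R3 + 1·R1.
R4 ← R4 + 4·R1.
R2 ← R2 / (-35).
R1 ← R1 − 6·R2.
R3 ← R3 − 3·R2.
R4 ← R4 − 25·R2.
R3 ← R3 / (-47/7).
R1 ← R1 + 3/7·R3.
R2 ← R2 + 3/7·R3.
R4 ← R4 − 5/7·R3.
R4 ← R4 / (2).
R1 ← R1 + 2/5·R4.
R2 ← R2 − 4/5·R4.
R3 ← R3 + 1/5·R4.
Reading off the reduced rows gives x = -1, y = 6, z = -5, w = -1.

x = -1, y = 6, z = -5, w = -1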